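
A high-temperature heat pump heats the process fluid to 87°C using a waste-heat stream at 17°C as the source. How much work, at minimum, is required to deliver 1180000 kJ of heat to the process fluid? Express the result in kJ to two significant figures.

230000 kJ

In absolute terms T_C = 290.15 K and T_H = 360.15 K, so ΔT = 70.00 K.
The reversible limit is COP_HP = T_H/ΔT = 5.145, so W_min = Q_H/COP = Q_H·ΔT/T_H.
W_min = 1180000 × 70.00/360.15 = 229300 kJ.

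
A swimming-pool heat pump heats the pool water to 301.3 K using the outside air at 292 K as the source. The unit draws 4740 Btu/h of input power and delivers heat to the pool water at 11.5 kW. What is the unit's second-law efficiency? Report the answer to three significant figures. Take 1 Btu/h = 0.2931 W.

0.255

Converting, Q̇_H = 11.50 kW = 39240 Btu/h, so COP_actual = Q̇_H/Ẇ = 39240/4740 = 8.278.
The reservoir spacing is ΔT = 301.3 − 292 = 9.300 K.
COP_Carnot = T_H/ΔT = 301.30/9.300 = 32.40.
η_II = COP_actual/COP_Carnot = 8.278/32.40 = 0.2555.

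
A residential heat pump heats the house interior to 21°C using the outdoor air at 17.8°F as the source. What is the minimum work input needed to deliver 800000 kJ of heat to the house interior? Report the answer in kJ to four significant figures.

In absolute terms T_C = 265.26 K and T_H = 294.15 K, so ΔT = 28.89 K.
The reversible limit is COP_HP = T_H/ΔT = 10.18, so W_min = Q_H/COP = Q_H·ΔT/T_H.
W_min = 800000 × 28.89/294.15 = 78570 kJ.

78570 kJ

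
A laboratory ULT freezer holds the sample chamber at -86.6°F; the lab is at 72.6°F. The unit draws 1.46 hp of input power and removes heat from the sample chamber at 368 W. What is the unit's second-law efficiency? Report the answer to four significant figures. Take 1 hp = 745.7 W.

Converting, Q̇_C = 368.0 W = 0.4935 hp, so COP_actual = Q̇_C/Ẇ = 0.4935/1.460 = 0.3380.
In absolute terms T_C = 207.26 K and T_H = 295.71 K, so ΔT = 88.44 K.
COP_Carnot = T_C/ΔT = 207.26/88.44 = 2.343.
η_II = COP_actual/COP_Carnot = 0.3380/2.343 = 0.1442.

0.1442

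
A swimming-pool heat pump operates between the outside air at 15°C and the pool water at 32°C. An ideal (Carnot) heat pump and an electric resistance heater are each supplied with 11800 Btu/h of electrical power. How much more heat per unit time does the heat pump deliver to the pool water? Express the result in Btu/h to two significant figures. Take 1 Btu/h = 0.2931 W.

In absolute terms T_C = 288.15 K and T_H = 305.15 K, so ΔT = 17.00 K.
COP_Carnot = T_H/ΔT = 305.15/17.00 = 17.95.
The heat pump delivers Q̇_H = COP × Ẇ = 211800 Btu/h; the resistance heater delivers Ẇ = 11800 Btu/h.
Extra = (COP − 1)·Ẇ = 200000 Btu/h.

200000 Btu/h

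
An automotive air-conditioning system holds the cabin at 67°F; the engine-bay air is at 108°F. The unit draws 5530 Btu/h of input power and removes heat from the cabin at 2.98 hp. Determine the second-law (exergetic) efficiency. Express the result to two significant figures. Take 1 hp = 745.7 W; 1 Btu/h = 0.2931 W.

0.11

Converting, Q̇_C = 2.980 hp = 7582 Btu/h, so COP_actual = Q̇_C/Ẇ = 7582/5530 = 1.371.
In absolute terms T_C = 292.59 K and T_H = 315.37 K, so ΔT = 22.78 K.
COP_Carnot = T_C/ΔT = 292.59/22.78 = 12.85.
η_II = COP_actual/COP_Carnot = 1.371/12.85 = 0.1067.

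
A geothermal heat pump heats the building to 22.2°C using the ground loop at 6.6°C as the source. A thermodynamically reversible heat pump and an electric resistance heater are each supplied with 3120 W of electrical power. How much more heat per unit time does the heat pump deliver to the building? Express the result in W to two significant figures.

56000 W

In absolute terms T_C = 279.75 K and T_H = 295.35 K, so ΔT = 15.60 K.
COP_Carnot = T_H/ΔT = 295.35/15.60 = 18.93.
The heat pump delivers Q̇_H = COP × Ẇ = 59070 W; the resistance heater delivers Ẇ = 3120 W.
Extra = (COP − 1)·Ẇ = 55950 W.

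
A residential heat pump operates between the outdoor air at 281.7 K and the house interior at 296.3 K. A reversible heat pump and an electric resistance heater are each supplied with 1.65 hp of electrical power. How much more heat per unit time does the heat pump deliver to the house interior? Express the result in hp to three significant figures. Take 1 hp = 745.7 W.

31.8 hp

The reservoir spacing is ΔT = 296.3 − 281.7 = 14.60 K.
COP_Carnot = T_H/ΔT = 296.30/14.60 = 20.29.
The heat pump delivers Q̇_H = COP × Ẇ = 33.49 hp; the resistance heater delivers Ẇ = 1.650 hp.
Extra = (COP − 1)·Ẇ = 31.84 hp.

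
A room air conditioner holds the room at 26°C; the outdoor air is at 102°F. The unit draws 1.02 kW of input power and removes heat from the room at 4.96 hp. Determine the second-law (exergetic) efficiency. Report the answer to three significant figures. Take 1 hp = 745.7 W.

0.156

Converting, Q̇_C = 4.960 hp = 3.699 kW, so COP_actual = Q̇_C/Ẇ = 3.699/1.020 = 3.626.
In absolute terms T_C = 299.15 K and T_H = 312.04 K, so ΔT = 12.89 K.
COP_Carnot = T_C/ΔT = 299.15/12.89 = 23.21.
η_II = COP_actual/COP_Carnot = 3.626/23.21 = 0.1562.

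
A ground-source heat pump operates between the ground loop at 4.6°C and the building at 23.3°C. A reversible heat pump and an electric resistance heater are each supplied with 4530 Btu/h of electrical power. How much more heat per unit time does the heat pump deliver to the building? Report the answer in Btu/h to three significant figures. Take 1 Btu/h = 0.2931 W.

67300 Btu/h

In absolute terms T_C = 277.75 K and T_H = 296.45 K, so ΔT = 18.70 K.
COP_Carnot = T_H/ΔT = 296.45/18.70 = 15.85.
The heat pump delivers Q̇_H = COP × Ẇ = 71810 Btu/h; the resistance heater delivers Ẇ = 4530 Btu/h.
Extra = (COP − 1)·Ẇ = 67280 Btu/h.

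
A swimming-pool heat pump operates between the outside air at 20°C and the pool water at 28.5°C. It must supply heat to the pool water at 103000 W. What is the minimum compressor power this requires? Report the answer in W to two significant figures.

2900 W

In absolute terms T_C = 293.15 K and T_H = 301.65 K, so ΔT = 8.500 K.
COP_Carnot = T_H/ΔT = 301.65/8.500 = 35.49.
Ẇ_min = Q̇/COP_Carnot = 103000/35.49 = 2902 W.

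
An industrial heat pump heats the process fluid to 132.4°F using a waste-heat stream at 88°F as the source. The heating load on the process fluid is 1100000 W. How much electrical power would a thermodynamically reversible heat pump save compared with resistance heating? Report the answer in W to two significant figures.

In absolute terms T_C = 304.26 K and T_H = 328.93 K, so ΔT = 24.67 K.
COP_Carnot = T_H/ΔT = 328.93/24.67 = 13.33.
Resistance heating needs Ẇ_res = Q̇_H = 1100000 W; the reversible heat pump needs only Ẇ_hp = Q̇_H/COP = 82490 W.
Saving = 1100000 − 82490 = 1018000 W.

1000000 W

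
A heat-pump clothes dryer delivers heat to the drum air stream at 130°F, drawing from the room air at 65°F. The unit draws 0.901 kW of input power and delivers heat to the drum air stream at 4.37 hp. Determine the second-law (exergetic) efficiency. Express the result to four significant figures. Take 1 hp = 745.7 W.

0.3987

Converting, Q̇_H = 4.370 hp = 3.259 kW, so COP_actual = Q̇_H/Ẇ = 3.259/0.9010 = 3.617.
In absolute terms T_C = 291.48 K and T_H = 327.59 K, so ΔT = 36.11 K.
COP_Carnot = T_H/ΔT = 327.59/36.11 = 9.072.
η_II = COP_actual/COP_Carnot = 3.617/9.072 = 0.3987.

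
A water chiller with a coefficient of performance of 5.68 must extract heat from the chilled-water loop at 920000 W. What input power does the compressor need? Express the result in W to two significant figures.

160000 W

Ẇ = Q̇_C/COP = 920000/5.68 = 162000 W.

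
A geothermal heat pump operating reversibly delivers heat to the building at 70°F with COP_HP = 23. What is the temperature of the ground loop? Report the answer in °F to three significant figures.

47.0 °F

COP_HP = T_H/(T_H − T_C) gives T_H − T_C = T_H/COP.
With T_H = 294.26 K, T_C = 294.26 × (1 − 1/23) = 281.47 K.
Converting, 281.47 K = 46.97°F.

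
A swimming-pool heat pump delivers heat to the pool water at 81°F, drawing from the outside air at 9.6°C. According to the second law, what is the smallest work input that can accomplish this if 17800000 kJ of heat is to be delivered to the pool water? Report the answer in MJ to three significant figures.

In absolute terms T_C = 282.75 K and T_H = 300.37 K, so ΔT = 17.62 K.
The reversible limit is COP_HP = T_H/ΔT = 17.05, so W_min = Q_H/COP = Q_H·ΔT/T_H.
W_min = 17800000 × 17.62/300.37 = 1044000 kJ = 1044 MJ.

1040 MJ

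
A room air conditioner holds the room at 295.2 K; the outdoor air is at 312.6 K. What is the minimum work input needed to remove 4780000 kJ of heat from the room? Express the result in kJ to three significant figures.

The reservoir spacing is ΔT = 312.6 − 295.2 = 17.40 K.
The reversible limit is COP_R = T_C/ΔT = 16.97, so W_min = Q_C/COP = Q_C·ΔT/T_C.
W_min = 4780000 × 17.40/295.20 = 281700 kJ.

282000 kJ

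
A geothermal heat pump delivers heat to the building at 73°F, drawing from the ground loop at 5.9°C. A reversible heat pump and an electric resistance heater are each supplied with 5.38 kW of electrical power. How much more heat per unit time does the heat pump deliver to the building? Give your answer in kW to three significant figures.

89.0 kW

In absolute terms T_C = 279.05 K and T_H = 295.93 K, so ΔT = 16.88 K.
COP_Carnot = T_H/ΔT = 295.93/16.88 = 17.53.
The heat pump delivers Q̇_H = COP × Ẇ = 94.33 kW; the resistance heater delivers Ẇ = 5.380 kW.
Extra = (COP − 1)·Ẇ = 88.95 kW.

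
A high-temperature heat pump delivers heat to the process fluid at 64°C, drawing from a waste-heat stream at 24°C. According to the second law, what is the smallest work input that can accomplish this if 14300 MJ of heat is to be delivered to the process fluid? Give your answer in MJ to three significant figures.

In absolute terms T_C = 297.15 K and T_H = 337.15 K, so ΔT = 40.00 K.
The reversible limit is COP_HP = T_H/ΔT = 8.429, so W_min = Q_H/COP = Q_H·ΔT/T_H.
W_min = 14300 × 40.00/337.15 = 1697 MJ.

1700 MJ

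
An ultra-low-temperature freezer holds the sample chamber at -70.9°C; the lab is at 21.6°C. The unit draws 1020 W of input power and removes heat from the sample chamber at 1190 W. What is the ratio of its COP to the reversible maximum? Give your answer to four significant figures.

COP_actual = Q̇_C/Ẇ = 1190/1020 = 1.167.
In absolute terms T_C = 202.25 K and T_H = 294.75 K, so ΔT = 92.50 K.
COP_Carnot = T_C/ΔT = 202.25/92.50 = 2.186.
η_II = COP_actual/COP_Carnot = 1.167/2.186 = 0.5336.

0.5336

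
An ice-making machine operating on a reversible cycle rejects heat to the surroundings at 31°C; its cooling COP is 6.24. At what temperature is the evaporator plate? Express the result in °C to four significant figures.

-11.01 °C

For a Carnot refrigerator COP_R = T_C/(T_H − T_C), so T_C = COP·T_H/(1 + COP).
With T_H = 304.15 K, T_C = 6.24 × 304.15/7.240 = 262.14 K.
Converting, 262.14 K = -11.01°C.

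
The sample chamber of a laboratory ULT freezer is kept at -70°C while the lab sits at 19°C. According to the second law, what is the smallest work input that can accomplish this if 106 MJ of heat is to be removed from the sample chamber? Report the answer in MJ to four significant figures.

46.44 MJ

In absolute terms T_C = 203.15 K and T_H = 292.15 K, so ΔT = 89.00 K.
The reversible limit is COP_R = T_C/ΔT = 2.283, so W_min = Q_C/COP = Q_C·ΔT/T_C.
W_min = 106.0 × 89.00/203.15 = 46.44 MJ.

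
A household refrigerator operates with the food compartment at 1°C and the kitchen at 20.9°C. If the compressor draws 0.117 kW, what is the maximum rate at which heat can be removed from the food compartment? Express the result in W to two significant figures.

1600 W

In absolute terms T_C = 274.15 K and T_H = 294.05 K, so ΔT = 19.90 K.
COP_Carnot = T_C/ΔT = 274.15/19.90 = 13.78.
Q̇_max = COP_Carnot × Ẇ = 13.78 × 0.1170 kW = 1.612 kW = 1612 W.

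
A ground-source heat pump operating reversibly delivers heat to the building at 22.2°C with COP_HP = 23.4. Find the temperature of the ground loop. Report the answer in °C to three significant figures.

9.58 °C

COP_HP = T_H/(T_H − T_C) gives T_H − T_C = T_H/COP.
With T_H = 295.35 K, T_C = 295.35 × (1 − 1/23.4) = 282.73 K.
Converting, 282.73 K = 9.58°C.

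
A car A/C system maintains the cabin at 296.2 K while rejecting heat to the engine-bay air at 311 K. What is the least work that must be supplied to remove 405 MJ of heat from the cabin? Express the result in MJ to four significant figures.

The reservoir spacing is ΔT = 311 − 296.2 = 14.80 K.
The reversible limit is COP_R = T_C/ΔT = 20.01, so W_min = Q_C/COP = Q_C·ΔT/T_C.
W_min = 405.0 × 14.80/296.20 = 20.24 MJ.

20.24 MJ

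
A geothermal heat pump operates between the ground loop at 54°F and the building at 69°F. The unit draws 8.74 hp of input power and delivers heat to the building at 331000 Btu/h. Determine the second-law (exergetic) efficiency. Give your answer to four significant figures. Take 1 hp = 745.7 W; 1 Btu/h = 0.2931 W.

0.4224

Converting, Q̇_H = 331000 Btu/h = 130.1 hp, so COP_actual = Q̇_H/Ẇ = 130.1/8.740 = 14.89.
In absolute terms T_C = 285.37 K and T_H = 293.71 K, so ΔT = 8.333 K.
COP_Carnot = T_H/ΔT = 293.71/8.333 = 35.24.
η_II = COP_actual/COP_Carnot = 14.89/35.24 = 0.4224.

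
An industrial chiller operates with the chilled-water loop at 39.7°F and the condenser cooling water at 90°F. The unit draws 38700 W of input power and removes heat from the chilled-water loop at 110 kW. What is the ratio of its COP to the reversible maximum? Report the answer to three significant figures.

Converting, Q̇_C = 110.0 kW = 110000 W, so COP_actual = Q̇_C/Ẇ = 110000/38700 = 2.842.
In absolute terms T_C = 277.43 K and T_H = 305.37 K, so ΔT = 27.94 K.
COP_Carnot = T_C/ΔT = 277.43/27.94 = 9.928.
η_II = COP_actual/COP_Carnot = 2.842/9.928 = 0.2863.

0.286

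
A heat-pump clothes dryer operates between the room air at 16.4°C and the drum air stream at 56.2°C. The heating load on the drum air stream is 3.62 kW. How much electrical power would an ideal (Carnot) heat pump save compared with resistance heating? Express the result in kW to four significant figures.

3.183 kW

In absolute terms T_C = 289.55 K and T_H = 329.35 K, so ΔT = 39.80 K.
COP_Carnot = T_H/ΔT = 329.35/39.80 = 8.275.
Resistance heating needs Ẇ_res = Q̇_H = 3.620 kW; the reversible heat pump needs only Ẇ_hp = Q̇_H/COP = 0.4375 kW.
Saving = 3.620 − 0.4375 = 3.183 kW.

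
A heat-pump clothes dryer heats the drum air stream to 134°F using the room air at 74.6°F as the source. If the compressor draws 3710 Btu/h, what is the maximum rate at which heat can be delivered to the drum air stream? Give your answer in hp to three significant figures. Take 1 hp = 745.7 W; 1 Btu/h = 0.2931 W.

14.6 hp

In absolute terms T_C = 296.82 K and T_H = 329.82 K, so ΔT = 33.00 K.
COP_Carnot = T_H/ΔT = 329.82/33.00 = 9.994.
Q̇_max = COP_Carnot × Ẇ = 9.994 × 3710 Btu/h = 37080 Btu/h = 14.57 hp.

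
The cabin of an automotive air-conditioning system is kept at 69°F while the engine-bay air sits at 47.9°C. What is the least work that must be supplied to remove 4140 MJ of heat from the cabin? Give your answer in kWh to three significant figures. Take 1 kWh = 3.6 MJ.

In absolute terms T_C = 293.71 K and T_H = 321.05 K, so ΔT = 27.34 K.
The reversible limit is COP_R = T_C/ΔT = 10.74, so W_min = Q_C/COP = Q_C·ΔT/T_C.
W_min = 4140 × 27.34/293.71 = 385.4 MJ = 107.1 kWh.

107 kWh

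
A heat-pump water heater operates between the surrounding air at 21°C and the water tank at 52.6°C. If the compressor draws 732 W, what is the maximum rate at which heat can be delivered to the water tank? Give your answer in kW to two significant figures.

In absolute terms T_C = 294.15 K and T_H = 325.75 K, so ΔT = 31.60 K.
COP_Carnot = T_H/ΔT = 325.75/31.60 = 10.31.
Q̇_max = COP_Carnot × Ẇ = 10.31 × 732.0 W = 7546 W = 7.546 kW.

7.5 kW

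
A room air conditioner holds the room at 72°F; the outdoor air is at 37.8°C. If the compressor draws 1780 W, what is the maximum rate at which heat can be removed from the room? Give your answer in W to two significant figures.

34000 W

In absolute terms T_C = 295.37 K and T_H = 310.95 K, so ΔT = 15.58 K.
COP_Carnot = T_C/ΔT = 295.37/15.58 = 18.96.
Q̇_max = COP_Carnot × Ẇ = 18.96 × 1780 W = 33750 W.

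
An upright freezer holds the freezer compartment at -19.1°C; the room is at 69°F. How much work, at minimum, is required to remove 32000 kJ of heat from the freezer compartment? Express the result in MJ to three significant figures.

In absolute terms T_C = 254.05 K and T_H = 293.71 K, so ΔT = 39.66 K.
The reversible limit is COP_R = T_C/ΔT = 6.406, so W_min = Q_C/COP = Q_C·ΔT/T_C.
W_min = 32000 × 39.66/254.05 = 4995 kJ = 4.995 MJ.

4.99 MJ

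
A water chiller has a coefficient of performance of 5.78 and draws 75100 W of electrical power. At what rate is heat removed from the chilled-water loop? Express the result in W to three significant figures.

434000 W

Q̇_C = COP × Ẇ = 5.78 × 75100 = 434100 W.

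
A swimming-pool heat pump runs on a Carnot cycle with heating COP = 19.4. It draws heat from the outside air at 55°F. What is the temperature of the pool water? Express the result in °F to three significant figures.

COP_HP = T_H/(T_H − T_C) rearranges to T_H = COP·T_C/(COP − 1).
With T_C = 285.93 K, T_H = 19.4 × 285.93/18.40 = 301.47 K.
Converting, 301.47 K = 82.97°F.

83.0 °F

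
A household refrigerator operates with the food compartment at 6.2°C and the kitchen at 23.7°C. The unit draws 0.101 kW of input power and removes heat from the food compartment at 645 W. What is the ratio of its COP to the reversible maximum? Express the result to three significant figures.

0.400

Converting, Q̇_C = 645.0 W = 0.6450 kW, so COP_actual = Q̇_C/Ẇ = 0.6450/0.1010 = 6.386.
In absolute terms T_C = 279.35 K and T_H = 296.85 K, so ΔT = 17.50 K.
COP_Carnot = T_C/ΔT = 279.35/17.50 = 15.96.
η_II = COP_actual/COP_Carnot = 6.386/15.96 = 0.4001.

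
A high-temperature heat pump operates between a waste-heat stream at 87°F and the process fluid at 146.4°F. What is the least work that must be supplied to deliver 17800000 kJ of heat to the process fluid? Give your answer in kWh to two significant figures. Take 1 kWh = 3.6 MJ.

480 kWh

In absolute terms T_C = 303.71 K and T_H = 336.71 K, so ΔT = 33.00 K.
The reversible limit is COP_HP = T_H/ΔT = 10.20, so W_min = Q_H/COP = Q_H·ΔT/T_H.
W_min = 17800000 × 33.00/336.71 = 1745000 kJ = 484.6 kWh.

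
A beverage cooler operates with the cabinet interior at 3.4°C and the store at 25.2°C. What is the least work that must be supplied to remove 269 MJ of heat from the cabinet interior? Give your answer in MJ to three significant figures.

In absolute terms T_C = 276.55 K and T_H = 298.35 K, so ΔT = 21.80 K.
The reversible limit is COP_R = T_C/ΔT = 12.69, so W_min = Q_C/COP = Q_C·ΔT/T_C.
W_min = 269.0 × 21.80/276.55 = 21.20 MJ.

21.2 MJ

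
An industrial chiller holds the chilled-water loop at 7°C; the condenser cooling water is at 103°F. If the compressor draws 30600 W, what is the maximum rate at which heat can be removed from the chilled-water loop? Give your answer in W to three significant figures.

In absolute terms T_C = 280.15 K and T_H = 312.59 K, so ΔT = 32.44 K.
COP_Carnot = T_C/ΔT = 280.15/32.44 = 8.635.
Q̇_max = COP_Carnot × Ẇ = 8.635 × 30600 W = 264200 W.

264000 W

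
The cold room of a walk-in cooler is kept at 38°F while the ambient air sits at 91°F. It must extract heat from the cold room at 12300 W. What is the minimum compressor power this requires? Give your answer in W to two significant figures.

1300 W

In absolute terms T_C = 276.48 K and T_H = 305.93 K, so ΔT = 29.44 K.
COP_Carnot = T_C/ΔT = 276.48/29.44 = 9.390.
Ẇ_min = Q̇/COP_Carnot = 12300/9.390 = 1310 W.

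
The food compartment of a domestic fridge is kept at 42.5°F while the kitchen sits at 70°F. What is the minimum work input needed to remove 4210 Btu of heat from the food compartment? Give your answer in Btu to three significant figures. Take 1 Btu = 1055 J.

231 Btu

In absolute terms T_C = 278.98 K and T_H = 294.26 K, so ΔT = 15.28 K.
The reversible limit is COP_R = T_C/ΔT = 18.26, so W_min = Q_C/COP = Q_C·ΔT/T_C.
W_min = 4210 × 15.28/278.98 = 230.5 Btu.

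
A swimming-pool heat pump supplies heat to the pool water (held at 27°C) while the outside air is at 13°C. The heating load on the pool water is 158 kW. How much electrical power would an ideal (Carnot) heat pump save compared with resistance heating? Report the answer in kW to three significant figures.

151 kW

In absolute terms T_C = 286.15 K and T_H = 300.15 K, so ΔT = 14.00 K.
COP_Carnot = T_H/ΔT = 300.15/14.00 = 21.44.
Resistance heating needs Ẇ_res = Q̇_H = 158.0 kW; the reversible heat pump needs only Ẇ_hp = Q̇_H/COP = 7.370 kW.
Saving = 158.0 − 7.370 = 150.6 kW.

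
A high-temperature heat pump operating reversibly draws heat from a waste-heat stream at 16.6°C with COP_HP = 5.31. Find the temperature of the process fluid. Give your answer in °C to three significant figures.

83.8 °C

COP_HP = T_H/(T_H − T_C) rearranges to T_H = COP·T_C/(COP − 1).
With T_C = 289.75 K, T_H = 5.31 × 289.75/4.310 = 356.98 K.
Converting, 356.98 K = 83.83°C.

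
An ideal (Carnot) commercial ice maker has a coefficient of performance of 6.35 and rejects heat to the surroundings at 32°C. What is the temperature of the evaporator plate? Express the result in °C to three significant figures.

For a Carnot refrigerator COP_R = T_C/(T_H − T_C), so T_C = COP·T_H/(1 + COP).
With T_H = 305.15 K, T_C = 6.35 × 305.15/7.350 = 263.63 K.
Converting, 263.63 K = -9.52°C.

-9.52 °C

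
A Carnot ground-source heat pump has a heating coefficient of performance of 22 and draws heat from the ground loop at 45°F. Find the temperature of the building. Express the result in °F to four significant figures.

69.03 °F

COP_HP = T_H/(T_H − T_C) rearranges to T_H = COP·T_C/(COP − 1).
With T_C = 280.37 K, T_H = 22 × 280.37/21.00 = 293.72 K.
Converting, 293.72 K = 69.03°F.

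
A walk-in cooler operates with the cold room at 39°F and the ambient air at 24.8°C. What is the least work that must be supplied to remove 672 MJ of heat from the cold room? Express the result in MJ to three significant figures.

50.7 MJ

In absolute terms T_C = 277.04 K and T_H = 297.95 K, so ΔT = 20.91 K.
The reversible limit is COP_R = T_C/ΔT = 13.25, so W_min = Q_C/COP = Q_C·ΔT/T_C.
W_min = 672.0 × 20.91/277.04 = 50.72 MJ.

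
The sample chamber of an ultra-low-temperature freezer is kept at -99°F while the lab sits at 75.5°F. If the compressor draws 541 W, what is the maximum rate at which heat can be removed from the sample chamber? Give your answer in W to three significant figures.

In absolute terms T_C = 200.37 K and T_H = 297.32 K, so ΔT = 96.94 K.
COP_Carnot = T_C/ΔT = 200.37/96.94 = 2.067.
Q̇_max = COP_Carnot × Ẇ = 2.067 × 541.0 W = 1118 W.

1120 W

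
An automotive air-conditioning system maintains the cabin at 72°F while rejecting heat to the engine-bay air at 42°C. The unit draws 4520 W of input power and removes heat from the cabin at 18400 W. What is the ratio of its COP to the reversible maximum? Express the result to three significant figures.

0.273

COP_actual = Q̇_C/Ẇ = 18400/4520 = 4.071.
In absolute terms T_C = 295.37 K and T_H = 315.15 K, so ΔT = 19.78 K.
COP_Carnot = T_C/ΔT = 295.37/19.78 = 14.93.
η_II = COP_actual/COP_Carnot = 4.071/14.93 = 0.2726.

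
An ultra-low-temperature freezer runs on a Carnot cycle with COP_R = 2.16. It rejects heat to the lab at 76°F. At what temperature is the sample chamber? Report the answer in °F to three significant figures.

-93.5 °F

For a Carnot refrigerator COP_R = T_C/(T_H − T_C), so T_C = COP·T_H/(1 + COP).
With T_H = 297.59 K, T_C = 2.16 × 297.59/3.160 = 203.42 K.
Converting, 203.42 K = -93.52°F.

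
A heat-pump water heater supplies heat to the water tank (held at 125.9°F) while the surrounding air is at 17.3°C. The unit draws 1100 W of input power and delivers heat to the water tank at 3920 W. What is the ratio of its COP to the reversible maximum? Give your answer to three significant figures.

COP_actual = Q̇_H/Ẇ = 3920/1100 = 3.564.
In absolute terms T_C = 290.45 K and T_H = 325.32 K, so ΔT = 34.87 K.
COP_Carnot = T_H/ΔT = 325.32/34.87 = 9.330.
η_II = COP_actual/COP_Carnot = 3.564/9.330 = 0.3819.

0.382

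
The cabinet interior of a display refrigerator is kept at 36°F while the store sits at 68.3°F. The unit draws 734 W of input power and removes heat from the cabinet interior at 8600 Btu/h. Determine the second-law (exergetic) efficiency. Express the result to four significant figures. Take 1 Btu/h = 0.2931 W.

0.2238

Converting, Q̇_C = 8600 Btu/h = 2521 W, so COP_actual = Q̇_C/Ẇ = 2521/734.0 = 3.434.
In absolute terms T_C = 275.37 K and T_H = 293.32 K, so ΔT = 17.94 K.
COP_Carnot = T_C/ΔT = 275.37/17.94 = 15.35.
η_II = COP_actual/COP_Carnot = 3.434/15.35 = 0.2238.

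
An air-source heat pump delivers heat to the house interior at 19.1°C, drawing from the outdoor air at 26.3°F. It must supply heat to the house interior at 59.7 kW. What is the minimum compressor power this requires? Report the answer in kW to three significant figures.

4.55 kW

In absolute terms T_C = 269.98 K and T_H = 292.25 K, so ΔT = 22.27 K.
COP_Carnot = T_H/ΔT = 292.25/22.27 = 13.13.
Ẇ_min = Q̇/COP_Carnot = 59.70/13.13 = 4.549 kW.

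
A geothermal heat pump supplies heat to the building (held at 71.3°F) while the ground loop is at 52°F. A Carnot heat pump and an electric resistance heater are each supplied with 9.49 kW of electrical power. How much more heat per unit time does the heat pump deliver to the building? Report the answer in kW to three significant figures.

252 kW

In absolute terms T_C = 284.26 K and T_H = 294.98 K, so ΔT = 10.72 K.
COP_Carnot = T_H/ΔT = 294.98/10.72 = 27.51.
The heat pump delivers Q̇_H = COP × Ẇ = 261.1 kW; the resistance heater delivers Ẇ = 9.490 kW.
Extra = (COP − 1)·Ẇ = 251.6 kW.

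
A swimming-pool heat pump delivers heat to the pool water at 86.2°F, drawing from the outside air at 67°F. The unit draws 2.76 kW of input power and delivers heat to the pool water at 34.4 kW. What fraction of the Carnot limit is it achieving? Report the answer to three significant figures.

0.438

COP_actual = Q̇_H/Ẇ = 34.40/2.760 = 12.46.
In absolute terms T_C = 292.59 K and T_H = 303.26 K, so ΔT = 10.67 K.
COP_Carnot = T_H/ΔT = 303.26/10.67 = 28.43.
η_II = COP_actual/COP_Carnot = 12.46/28.43 = 0.4384.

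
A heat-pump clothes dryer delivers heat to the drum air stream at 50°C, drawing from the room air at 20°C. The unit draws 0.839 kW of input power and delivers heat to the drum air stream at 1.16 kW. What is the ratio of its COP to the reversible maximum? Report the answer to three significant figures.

0.128

COP_actual = Q̇_H/Ẇ = 1.160/0.8390 = 1.383.
In absolute terms T_C = 293.15 K and T_H = 323.15 K, so ΔT = 30.00 K.
COP_Carnot = T_H/ΔT = 323.15/30.00 = 10.77.
η_II = COP_actual/COP_Carnot = 1.383/10.77 = 0.1284.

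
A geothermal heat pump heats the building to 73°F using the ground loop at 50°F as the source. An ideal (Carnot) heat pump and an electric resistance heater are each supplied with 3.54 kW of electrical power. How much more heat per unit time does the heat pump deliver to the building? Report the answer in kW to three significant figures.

78.4 kW

In absolute terms T_C = 283.15 K and T_H = 295.93 K, so ΔT = 12.78 K.
COP_Carnot = T_H/ΔT = 295.93/12.78 = 23.16.
The heat pump delivers Q̇_H = COP × Ẇ = 81.98 kW; the resistance heater delivers Ẇ = 3.540 kW.
Extra = (COP − 1)·Ẇ = 78.44 kW.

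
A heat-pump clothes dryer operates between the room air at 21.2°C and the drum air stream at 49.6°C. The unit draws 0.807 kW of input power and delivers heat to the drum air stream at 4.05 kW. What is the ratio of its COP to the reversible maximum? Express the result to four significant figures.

COP_actual = Q̇_H/Ẇ = 4.050/0.8070 = 5.019.
In absolute terms T_C = 294.35 K and T_H = 322.75 K, so ΔT = 28.40 K.
COP_Carnot = T_H/ΔT = 322.75/28.40 = 11.36.
η_II = COP_actual/COP_Carnot = 5.019/11.36 = 0.4416.

0.4416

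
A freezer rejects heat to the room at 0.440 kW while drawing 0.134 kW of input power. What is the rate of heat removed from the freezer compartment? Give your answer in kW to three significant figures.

0.306 kW

For a cyclic device the first law requires Q̇_H = Q̇_C + Ẇ.
Q̇_C = Q̇_H − Ẇ = 0.3060 kW.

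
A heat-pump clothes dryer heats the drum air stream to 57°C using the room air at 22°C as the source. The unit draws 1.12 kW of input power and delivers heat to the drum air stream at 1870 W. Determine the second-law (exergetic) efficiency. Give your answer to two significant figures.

Converting, Q̇_H = 1870 W = 1.870 kW, so COP_actual = Q̇_H/Ẇ = 1.870/1.120 = 1.670.
In absolute terms T_C = 295.15 K and T_H = 330.15 K, so ΔT = 35.00 K.
COP_Carnot = T_H/ΔT = 330.15/35.00 = 9.433.
η_II = COP_actual/COP_Carnot = 1.670/9.433 = 0.1770.

0.18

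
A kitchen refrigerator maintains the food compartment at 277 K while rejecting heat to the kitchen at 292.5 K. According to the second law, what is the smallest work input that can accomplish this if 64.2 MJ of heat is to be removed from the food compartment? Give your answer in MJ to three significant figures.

The reservoir spacing is ΔT = 292.5 − 277 = 15.50 K.
The reversible limit is COP_R = T_C/ΔT = 17.87, so W_min = Q_C/COP = Q_C·ΔT/T_C.
W_min = 64.20 × 15.50/277.00 = 3.592 MJ.

3.59 MJ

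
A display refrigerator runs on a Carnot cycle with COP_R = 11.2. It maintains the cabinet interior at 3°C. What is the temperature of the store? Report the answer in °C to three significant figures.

27.7 °C

COP_R = T_C/(T_H − T_C) gives T_H − T_C = T_C/COP.
With T_C = 276.15 K, T_H = 276.15 × (1 + 1/11.2) = 300.81 K.
Converting, 300.81 K = 27.66°C.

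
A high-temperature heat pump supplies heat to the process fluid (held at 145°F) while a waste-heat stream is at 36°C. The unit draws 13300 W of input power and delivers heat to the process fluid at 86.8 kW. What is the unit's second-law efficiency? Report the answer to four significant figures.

0.5202

Converting, Q̇_H = 86.80 kW = 86800 W, so COP_actual = Q̇_H/Ẇ = 86800/13300 = 6.526.
In absolute terms T_C = 309.15 K and T_H = 335.93 K, so ΔT = 26.78 K.
COP_Carnot = T_H/ΔT = 335.93/26.78 = 12.55.
η_II = COP_actual/COP_Carnot = 6.526/12.55 = 0.5202.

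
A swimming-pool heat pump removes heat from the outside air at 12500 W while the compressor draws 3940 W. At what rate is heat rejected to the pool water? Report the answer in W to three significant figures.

For a cyclic device the first law requires Q̇_H = Q̇_C + Ẇ.
Q̇_H = Q̇_C + Ẇ = 16440 W.

16400 W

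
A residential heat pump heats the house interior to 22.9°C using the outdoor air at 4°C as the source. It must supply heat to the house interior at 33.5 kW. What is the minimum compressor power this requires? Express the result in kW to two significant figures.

In absolute terms T_C = 277.15 K and T_H = 296.05 K, so ΔT = 18.90 K.
COP_Carnot = T_H/ΔT = 296.05/18.90 = 15.66.
Ẇ_min = Q̇/COP_Carnot = 33.50/15.66 = 2.139 kW.

2.1 kW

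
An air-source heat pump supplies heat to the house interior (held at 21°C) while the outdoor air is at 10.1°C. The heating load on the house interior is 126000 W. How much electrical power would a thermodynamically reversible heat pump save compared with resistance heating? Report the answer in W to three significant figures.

In absolute terms T_C = 283.25 K and T_H = 294.15 K, so ΔT = 10.90 K.
COP_Carnot = T_H/ΔT = 294.15/10.90 = 26.99.
Resistance heating needs Ẇ_res = Q̇_H = 126000 W; the reversible heat pump needs only Ẇ_hp = Q̇_H/COP = 4669 W.
Saving = 126000 − 4669 = 121300 W.

121000 W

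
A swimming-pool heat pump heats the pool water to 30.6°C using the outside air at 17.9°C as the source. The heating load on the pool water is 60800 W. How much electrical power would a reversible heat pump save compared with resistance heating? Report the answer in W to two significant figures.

In absolute terms T_C = 291.05 K and T_H = 303.75 K, so ΔT = 12.70 K.
COP_Carnot = T_H/ΔT = 303.75/12.70 = 23.92.
Resistance heating needs Ẇ_res = Q̇_H = 60800 W; the reversible heat pump needs only Ẇ_hp = Q̇_H/COP = 2542 W.
Saving = 60800 − 2542 = 58260 W.

58000 W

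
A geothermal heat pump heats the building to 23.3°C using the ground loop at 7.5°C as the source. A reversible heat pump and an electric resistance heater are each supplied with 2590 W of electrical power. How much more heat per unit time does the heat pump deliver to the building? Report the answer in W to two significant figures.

In absolute terms T_C = 280.65 K and T_H = 296.45 K, so ΔT = 15.80 K.
COP_Carnot = T_H/ΔT = 296.45/15.80 = 18.76.
The heat pump delivers Q̇_H = COP × Ẇ = 48600 W; the resistance heater delivers Ẇ = 2590 W.
Extra = (COP − 1)·Ẇ = 46010 W.

46000 W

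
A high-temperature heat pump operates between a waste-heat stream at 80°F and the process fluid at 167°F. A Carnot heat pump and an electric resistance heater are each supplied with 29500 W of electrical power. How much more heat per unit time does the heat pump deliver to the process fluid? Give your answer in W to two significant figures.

180000 W

In absolute terms T_C = 299.82 K and T_H = 348.15 K, so ΔT = 48.33 K.
COP_Carnot = T_H/ΔT = 348.15/48.33 = 7.203.
The heat pump delivers Q̇_H = COP × Ẇ = 212500 W; the resistance heater delivers Ẇ = 29500 W.
Extra = (COP − 1)·Ẇ = 183000 W.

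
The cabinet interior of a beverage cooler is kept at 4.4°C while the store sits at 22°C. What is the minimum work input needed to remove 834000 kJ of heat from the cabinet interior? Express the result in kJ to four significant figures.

In absolute terms T_C = 277.55 K and T_H = 295.15 K, so ΔT = 17.60 K.
The reversible limit is COP_R = T_C/ΔT = 15.77, so W_min = Q_C/COP = Q_C·ΔT/T_C.
W_min = 834000 × 17.60/277.55 = 52890 kJ.

52890 kJ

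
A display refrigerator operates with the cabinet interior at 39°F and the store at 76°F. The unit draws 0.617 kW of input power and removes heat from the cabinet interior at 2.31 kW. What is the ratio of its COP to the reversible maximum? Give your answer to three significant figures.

0.278

COP_actual = Q̇_C/Ẇ = 2.310/0.6170 = 3.744.
In absolute terms T_C = 277.04 K and T_H = 297.59 K, so ΔT = 20.56 K.
COP_Carnot = T_C/ΔT = 277.04/20.56 = 13.48.
η_II = COP_actual/COP_Carnot = 3.744/13.48 = 0.2778.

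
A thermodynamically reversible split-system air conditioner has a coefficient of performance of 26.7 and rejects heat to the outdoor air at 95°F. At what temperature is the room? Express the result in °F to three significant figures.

For a Carnot refrigerator COP_R = T_C/(T_H − T_C), so T_C = COP·T_H/(1 + COP).
With T_H = 308.15 K, T_C = 26.7 × 308.15/27.70 = 297.03 K.
Converting, 297.03 K = 74.98°F.

75.0 °F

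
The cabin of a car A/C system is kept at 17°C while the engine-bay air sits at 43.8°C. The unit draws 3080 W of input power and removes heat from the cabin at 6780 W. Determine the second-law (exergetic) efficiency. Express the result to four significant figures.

0.2033

COP_actual = Q̇_C/Ẇ = 6780/3080 = 2.201.
In absolute terms T_C = 290.15 K and T_H = 316.95 K, so ΔT = 26.80 K.
COP_Carnot = T_C/ΔT = 290.15/26.80 = 10.83.
η_II = COP_actual/COP_Carnot = 2.201/10.83 = 0.2033.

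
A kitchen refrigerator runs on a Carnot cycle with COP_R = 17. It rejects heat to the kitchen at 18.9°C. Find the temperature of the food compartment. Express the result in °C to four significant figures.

For a Carnot refrigerator COP_R = T_C/(T_H − T_C), so T_C = COP·T_H/(1 + COP).
With T_H = 292.05 K, T_C = 17 × 292.05/18.00 = 275.82 K.
Converting, 275.82 K = 2.68°C.

2.675 °C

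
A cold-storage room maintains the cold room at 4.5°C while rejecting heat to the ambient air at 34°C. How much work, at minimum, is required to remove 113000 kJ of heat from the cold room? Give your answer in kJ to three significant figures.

12000 kJ

In absolute terms T_C = 277.65 K and T_H = 307.15 K, so ΔT = 29.50 K.
The reversible limit is COP_R = T_C/ΔT = 9.412, so W_min = Q_C/COP = Q_C·ΔT/T_C.
W_min = 113000 × 29.50/277.65 = 12010 kJ.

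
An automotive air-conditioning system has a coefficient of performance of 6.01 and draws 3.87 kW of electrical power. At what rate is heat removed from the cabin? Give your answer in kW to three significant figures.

23.3 kW

Q̇_C = COP × Ẇ = 6.01 × 3.870 = 23.26 kW.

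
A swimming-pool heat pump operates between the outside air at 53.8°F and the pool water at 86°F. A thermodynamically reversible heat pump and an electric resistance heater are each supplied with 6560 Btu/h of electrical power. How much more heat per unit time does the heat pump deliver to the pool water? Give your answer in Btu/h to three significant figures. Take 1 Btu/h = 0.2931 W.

In absolute terms T_C = 285.26 K and T_H = 303.15 K, so ΔT = 17.89 K.
COP_Carnot = T_H/ΔT = 303.15/17.89 = 16.95.
The heat pump delivers Q̇_H = COP × Ẇ = 111200 Btu/h; the resistance heater delivers Ẇ = 6560 Btu/h.
Extra = (COP − 1)·Ẇ = 104600 Btu/h.

105000 Btu/h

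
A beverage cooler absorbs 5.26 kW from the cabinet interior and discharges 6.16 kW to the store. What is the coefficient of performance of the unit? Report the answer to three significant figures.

5.84

The first law gives Q̇_H = Q̇_C + Ẇ, so the three rates are Q̇_C = 5.260, Q̇_H = 6.160, Ẇ = 0.9000 kW.
COP_R = Q̇_C/Ẇ = 5.260/0.9000 = 5.844.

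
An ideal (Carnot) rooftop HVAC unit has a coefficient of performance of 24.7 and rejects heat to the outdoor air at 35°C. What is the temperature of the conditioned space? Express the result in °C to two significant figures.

For a Carnot refrigerator COP_R = T_C/(T_H − T_C), so T_C = COP·T_H/(1 + COP).
With T_H = 308.15 K, T_C = 24.7 × 308.15/25.70 = 296.16 K.
Converting, 296.16 K = 23.01°C.

23 °C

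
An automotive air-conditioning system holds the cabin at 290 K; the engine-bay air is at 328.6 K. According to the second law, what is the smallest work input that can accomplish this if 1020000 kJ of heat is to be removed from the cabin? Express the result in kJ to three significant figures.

136000 kJ

The reservoir spacing is ΔT = 328.6 − 290 = 38.60 K.
The reversible limit is COP_R = T_C/ΔT = 7.513, so W_min = Q_C/COP = Q_C·ΔT/T_C.
W_min = 1020000 × 38.60/290.00 = 135800 kJ.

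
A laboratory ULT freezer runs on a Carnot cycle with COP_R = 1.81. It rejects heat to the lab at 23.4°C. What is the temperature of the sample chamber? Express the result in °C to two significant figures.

-82 °C

For a Carnot refrigerator COP_R = T_C/(T_H − T_C), so T_C = COP·T_H/(1 + COP).
With T_H = 296.55 K, T_C = 1.81 × 296.55/2.810 = 191.02 K.
Converting, 191.02 K = -82.13°C.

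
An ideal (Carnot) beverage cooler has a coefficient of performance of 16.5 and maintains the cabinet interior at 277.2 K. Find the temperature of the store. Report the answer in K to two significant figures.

COP_R = T_C/(T_H − T_C) gives T_H − T_C = T_C/COP.
With T_C = 277.20 K, T_H = 277.20 × (1 + 1/16.5) = 294.00 K.

290 K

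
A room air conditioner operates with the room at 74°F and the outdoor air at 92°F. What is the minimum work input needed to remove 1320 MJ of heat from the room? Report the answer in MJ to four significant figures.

44.52 MJ

In absolute terms T_C = 296.48 K and T_H = 306.48 K, so ΔT = 10.00 K.
The reversible limit is COP_R = T_C/ΔT = 29.65, so W_min = Q_C/COP = Q_C·ΔT/T_C.
W_min = 1320 × 10.00/296.48 = 44.52 MJ.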